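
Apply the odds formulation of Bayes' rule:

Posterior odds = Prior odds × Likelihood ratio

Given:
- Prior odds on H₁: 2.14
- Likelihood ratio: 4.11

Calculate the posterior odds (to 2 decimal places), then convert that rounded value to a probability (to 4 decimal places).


Step 1: Calculate posterior odds
Posterior odds = Prior odds × LR
               = 2.14 × 4.11
               = 8.80

Step 2: Convert to probability
P(H₁|E) = Posterior odds / (1 + Posterior odds)
       = 8.80 / (1 + 8.80)
       = 8.80 / 9.80
       = 0.8980

The evidence increased P(H₁) from 0.6815 to 0.8980.


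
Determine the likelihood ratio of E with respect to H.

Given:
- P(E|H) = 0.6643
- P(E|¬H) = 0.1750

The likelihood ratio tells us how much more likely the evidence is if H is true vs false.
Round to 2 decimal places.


Likelihood Ratio (LR) = P(E|H) / P(E|¬H)

LR = 0.6643 / 0.1750
   = 3.80

The evidence is 3.80 times more likely if H is true than if H is false.
Since LR > 1, the evidence supports H over ¬H.


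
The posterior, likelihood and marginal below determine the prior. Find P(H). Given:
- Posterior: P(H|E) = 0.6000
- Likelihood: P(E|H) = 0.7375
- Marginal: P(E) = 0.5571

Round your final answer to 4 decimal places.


From Bayes' theorem: P(H|E) = P(E|H) × P(H) / P(E)

Rearranging for P(H):
P(H) = P(H|E) × P(E) / P(E|H)
     = 0.6000 × 0.5571 / 0.7375
     = 0.33426000 / 0.7375
     = 0.4532


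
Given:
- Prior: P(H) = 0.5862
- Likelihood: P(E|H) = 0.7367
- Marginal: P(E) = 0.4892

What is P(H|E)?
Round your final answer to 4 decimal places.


Using Bayes' theorem:

P(H|E) = P(E|H) × P(H) / P(E)
       = 0.7367 × 0.5862 / 0.4892
       = 0.43185354 / 0.4892
       = 0.8828

The evidence strengthens our belief in H.
Prior: 0.5862 → Posterior: 0.8828


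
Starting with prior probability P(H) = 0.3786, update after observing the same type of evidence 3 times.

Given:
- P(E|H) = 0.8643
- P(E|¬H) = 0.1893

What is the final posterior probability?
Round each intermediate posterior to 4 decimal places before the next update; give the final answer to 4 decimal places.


Sequential Bayesian updating:

Initial prior: P(H) = 0.3786

Update 1:
  P(E) = 0.8643 × 0.3786 + 0.1893 × 0.6214 = 0.32722398 + 0.11763102 = 0.44485500
  P(H|E) = 0.32722398 / 0.44485500 = 0.7356

Update 2:
  P(E) = 0.8643 × 0.7356 + 0.1893 × 0.2644 = 0.63577908 + 0.05005092 = 0.68583000
  P(H|E) = 0.63577908 / 0.68583000 = 0.9270

Update 3:
  P(E) = 0.8643 × 0.9270 + 0.1893 × 0.0730 = 0.80120610 + 0.01381890 = 0.81502500
  P(H|E) = 0.80120610 / 0.81502500 = 0.9830

Final posterior: 0.9830


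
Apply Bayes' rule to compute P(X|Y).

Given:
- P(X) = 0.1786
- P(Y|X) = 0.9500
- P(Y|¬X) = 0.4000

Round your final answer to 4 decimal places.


Bayes' theorem: P(X|Y) = P(Y|X) × P(X) / P(Y)

Step 1: Calculate P(Y) using law of total probability
P(Y) = P(Y|X)P(X) + P(Y|¬X)P(¬X)
     = 0.9500 × 0.1786 + 0.4000 × 0.8214
     = 0.16967000 + 0.32856000
     = 0.49823000

Step 2: Apply Bayes' theorem
P(X|Y) = P(Y|X) × P(X) / P(Y)
       = 0.16967000 / 0.49823000
       = 0.3405


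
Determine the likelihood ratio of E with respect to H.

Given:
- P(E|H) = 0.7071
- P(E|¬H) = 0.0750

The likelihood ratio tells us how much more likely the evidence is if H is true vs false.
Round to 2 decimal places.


Likelihood Ratio (LR) = P(E|H) / P(E|¬H)

LR = 0.7071 / 0.0750
   = 9.43

The evidence is 9.43 times more likely if H is true than if H is false.
Because LR exceeds 1, E is evidence for H.


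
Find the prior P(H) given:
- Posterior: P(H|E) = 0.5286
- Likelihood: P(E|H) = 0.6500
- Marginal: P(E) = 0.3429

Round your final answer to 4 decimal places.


From Bayes' theorem: P(H|E) = P(E|H) × P(H) / P(E)

Rearranging for P(H):
P(H) = P(H|E) × P(E) / P(E|H)
     = 0.5286 × 0.3429 / 0.6500
     = 0.18125694 / 0.6500
     = 0.2789


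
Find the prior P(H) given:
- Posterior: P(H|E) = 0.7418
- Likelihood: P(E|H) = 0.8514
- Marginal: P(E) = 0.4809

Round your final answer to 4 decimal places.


From Bayes' theorem: P(H|E) = P(E|H) × P(H) / P(E)

Rearranging for P(H):
P(H) = P(H|E) × P(E) / P(E|H)
     = 0.7418 × 0.4809 / 0.8514
     = 0.35673162 / 0.8514
     = 0.4190


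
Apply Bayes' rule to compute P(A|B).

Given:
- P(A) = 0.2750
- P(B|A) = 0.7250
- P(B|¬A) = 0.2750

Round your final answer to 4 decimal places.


Bayes' theorem: P(A|B) = P(B|A) × P(A) / P(B)

Step 1: Calculate P(B) using law of total probability
P(B) = P(B|A)P(A) + P(B|¬A)P(¬A)
     = 0.7250 × 0.2750 + 0.2750 × 0.7250
     = 0.19937500 + 0.19937500
     = 0.39875000

Step 2: Apply Bayes' theorem
P(A|B) = P(B|A) × P(A) / P(B)
       = 0.19937500 / 0.39875000
       = 0.5000


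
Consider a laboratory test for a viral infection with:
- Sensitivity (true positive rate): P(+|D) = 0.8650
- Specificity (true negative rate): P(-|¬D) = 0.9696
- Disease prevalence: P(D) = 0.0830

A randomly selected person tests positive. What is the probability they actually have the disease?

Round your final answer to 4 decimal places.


Let D = has disease, + = positive test

Given:
- P(D) = 0.0830 (prevalence)
- P(+|D) = 0.8650 (sensitivity)
- P(-|¬D) = 0.9696 (specificity)
- P(+|¬D) = 0.0304 (false positive rate = 1 - specificity)

Step 1: Find P(+)
P(+) = P(+|D)P(D) + P(+|¬D)P(¬D)
     = 0.8650 × 0.0830 + 0.0304 × 0.9170
     = 0.07179500 + 0.02787680
     = 0.09967180

Step 2: Apply Bayes' theorem for P(D|+)
P(D|+) = P(+|D)P(D) / P(+)
       = 0.07179500 / 0.09967180
       = 0.7203


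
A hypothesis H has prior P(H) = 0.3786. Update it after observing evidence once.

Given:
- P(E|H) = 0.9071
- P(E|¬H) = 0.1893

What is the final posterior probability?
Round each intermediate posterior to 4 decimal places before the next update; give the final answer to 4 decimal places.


Sequential Bayesian updating:

Initial prior: P(H) = 0.3786

Update 1:
  P(E) = 0.9071 × 0.3786 + 0.1893 × 0.6214 = 0.34342806 + 0.11763102 = 0.46105908
  P(H|E) = 0.34342806 / 0.46105908 = 0.7449

Final posterior: 0.7449


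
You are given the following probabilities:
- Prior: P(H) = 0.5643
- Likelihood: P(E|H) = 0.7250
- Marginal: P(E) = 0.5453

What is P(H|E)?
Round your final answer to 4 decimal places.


Using Bayes' theorem:

P(H|E) = P(E|H) × P(H) / P(E)
       = 0.7250 × 0.5643 / 0.5453
       = 0.40911750 / 0.5453
       = 0.7503

The evidence strengthens our belief in H.
Prior: 0.5643 → Posterior: 0.7503


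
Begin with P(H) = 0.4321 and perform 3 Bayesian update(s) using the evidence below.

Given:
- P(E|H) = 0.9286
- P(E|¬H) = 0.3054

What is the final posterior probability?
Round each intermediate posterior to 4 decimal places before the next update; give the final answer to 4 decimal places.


Sequential Bayesian updating:

Initial prior: P(H) = 0.4321

Update 1:
  P(E) = 0.9286 × 0.4321 + 0.3054 × 0.5679 = 0.40124806 + 0.17343666 = 0.57468472
  P(H|E) = 0.40124806 / 0.57468472 = 0.6982

Update 2:
  P(E) = 0.9286 × 0.6982 + 0.3054 × 0.3018 = 0.64834852 + 0.09216972 = 0.74051824
  P(H|E) = 0.64834852 / 0.74051824 = 0.8755

Update 3:
  P(E) = 0.9286 × 0.8755 + 0.3054 × 0.1245 = 0.81298930 + 0.03802230 = 0.85101160
  P(H|E) = 0.81298930 / 0.85101160 = 0.9553

Final posterior: 0.9553


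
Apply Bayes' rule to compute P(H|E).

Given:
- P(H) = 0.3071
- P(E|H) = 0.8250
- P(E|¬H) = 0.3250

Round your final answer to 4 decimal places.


Bayes' theorem: P(H|E) = P(E|H) × P(H) / P(E)

Step 1: Calculate P(E) using law of total probability
P(E) = P(E|H)P(H) + P(E|¬H)P(¬H)
     = 0.8250 × 0.3071 + 0.3250 × 0.6929
     = 0.25335750 + 0.22519250
     = 0.47855000

Step 2: Apply Bayes' theorem
P(H|E) = P(E|H) × P(H) / P(E)
       = 0.25335750 / 0.47855000
       = 0.5294


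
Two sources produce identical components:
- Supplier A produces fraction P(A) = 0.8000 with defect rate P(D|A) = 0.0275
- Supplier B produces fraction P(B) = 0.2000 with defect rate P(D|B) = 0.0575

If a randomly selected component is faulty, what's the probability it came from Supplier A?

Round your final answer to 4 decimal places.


Let A = from Supplier A, D = faulty

Given:
- P(A) = 0.8000, P(B) = 0.2000
- P(D|A) = 0.0275, P(D|B) = 0.0575

Step 1: Find P(D)
P(D) = P(D|A)P(A) + P(D|B)P(B)
     = 0.0275 × 0.8000 + 0.0575 × 0.2000
     = 0.02200000 + 0.01150000
     = 0.03350000

Step 2: Apply Bayes' theorem
P(A|D) = P(D|A)P(A) / P(D)
       = 0.02200000 / 0.03350000
       = 0.6567


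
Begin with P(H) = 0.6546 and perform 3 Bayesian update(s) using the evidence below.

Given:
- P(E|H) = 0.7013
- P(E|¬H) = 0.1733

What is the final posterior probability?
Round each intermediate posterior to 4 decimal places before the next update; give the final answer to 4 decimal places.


Sequential Bayesian updating:

Initial prior: P(H) = 0.6546

Update 1:
  P(E) = 0.7013 × 0.6546 + 0.1733 × 0.3454 = 0.45907098 + 0.05985782 = 0.51892880
  P(H|E) = 0.45907098 / 0.51892880 = 0.8847

Update 2:
  P(E) = 0.7013 × 0.8847 + 0.1733 × 0.1153 = 0.62044011 + 0.01998149 = 0.64042160
  P(H|E) = 0.62044011 / 0.64042160 = 0.9688

Update 3:
  P(E) = 0.7013 × 0.9688 + 0.1733 × 0.0312 = 0.67941944 + 0.00540696 = 0.68482640
  P(H|E) = 0.67941944 / 0.68482640 = 0.9921

Final posterior: 0.9921


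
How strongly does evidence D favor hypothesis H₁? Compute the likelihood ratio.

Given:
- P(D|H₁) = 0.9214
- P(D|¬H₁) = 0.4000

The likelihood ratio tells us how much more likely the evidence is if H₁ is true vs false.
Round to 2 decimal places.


Likelihood Ratio (LR) = P(D|H₁) / P(D|¬H₁)

LR = 0.9214 / 0.4000
   = 2.30

The evidence is 2.30 times more likely if H₁ is true than if H₁ is false.
Since LR > 1, the evidence supports H₁ over ¬H₁.


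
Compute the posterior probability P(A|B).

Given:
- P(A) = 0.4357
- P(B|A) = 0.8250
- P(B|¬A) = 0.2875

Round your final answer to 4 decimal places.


Bayes' theorem: P(A|B) = P(B|A) × P(A) / P(B)

Step 1: Calculate P(B) using law of total probability
P(B) = P(B|A)P(A) + P(B|¬A)P(¬A)
     = 0.8250 × 0.4357 + 0.2875 × 0.5643
     = 0.35945250 + 0.16223625
     = 0.52168875

Step 2: Apply Bayes' theorem
P(A|B) = P(B|A) × P(A) / P(B)
       = 0.35945250 / 0.52168875
       = 0.6890


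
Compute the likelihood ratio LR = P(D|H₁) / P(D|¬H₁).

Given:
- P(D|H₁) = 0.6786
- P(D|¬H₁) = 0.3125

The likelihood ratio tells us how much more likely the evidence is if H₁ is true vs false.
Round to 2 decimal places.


Likelihood Ratio (LR) = P(D|H₁) / P(D|¬H₁)

LR = 0.6786 / 0.3125
   = 2.17

The evidence is 2.17 times more likely if H₁ is true than if H₁ is false.
LR > 1, so observing D raises the odds in favor of H₁.


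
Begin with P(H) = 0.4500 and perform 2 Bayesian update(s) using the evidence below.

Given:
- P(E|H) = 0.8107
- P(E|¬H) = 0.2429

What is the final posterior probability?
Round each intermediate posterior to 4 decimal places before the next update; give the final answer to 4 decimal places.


Sequential Bayesian updating:

Initial prior: P(H) = 0.4500

Update 1:
  P(E) = 0.8107 × 0.4500 + 0.2429 × 0.5500 = 0.36481500 + 0.13359500 = 0.49841000
  P(H|E) = 0.36481500 / 0.49841000 = 0.7320

Update 2:
  P(E) = 0.8107 × 0.7320 + 0.2429 × 0.2680 = 0.59343240 + 0.06509720 = 0.65852960
  P(H|E) = 0.59343240 / 0.65852960 = 0.9011

Final posterior: 0.9011


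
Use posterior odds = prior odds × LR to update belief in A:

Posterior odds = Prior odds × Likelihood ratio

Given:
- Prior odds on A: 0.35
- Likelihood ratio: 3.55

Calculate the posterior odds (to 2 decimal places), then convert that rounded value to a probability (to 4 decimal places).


Step 1: Calculate posterior odds
Posterior odds = Prior odds × LR
               = 0.35 × 3.55
               = 1.24

Step 2: Convert to probability
P(A|E) = Posterior odds / (1 + Posterior odds)
       = 1.24 / (1 + 1.24)
       = 1.24 / 2.24
       = 0.5536

The evidence increased P(A) from 0.2593 to 0.5536.


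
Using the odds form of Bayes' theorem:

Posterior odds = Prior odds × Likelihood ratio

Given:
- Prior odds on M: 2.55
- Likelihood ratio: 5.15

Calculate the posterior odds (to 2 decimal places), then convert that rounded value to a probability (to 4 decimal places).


Step 1: Calculate posterior odds
Posterior odds = Prior odds × LR
               = 2.55 × 5.15
               = 13.13

Step 2: Convert to probability
P(M|E) = Posterior odds / (1 + Posterior odds)
       = 13.13 / (1 + 13.13)
       = 13.13 / 14.13
       = 0.9292

The evidence increased P(M) from 0.7183 to 0.9292.


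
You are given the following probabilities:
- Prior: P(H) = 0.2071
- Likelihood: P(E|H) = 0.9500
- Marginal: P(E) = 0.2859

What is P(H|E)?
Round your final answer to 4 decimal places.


Using Bayes' theorem:

P(H|E) = P(E|H) × P(H) / P(E)
       = 0.9500 × 0.2071 / 0.2859
       = 0.19674500 / 0.2859
       = 0.6882

The evidence strengthens our belief in H.
Prior: 0.2071 → Posterior: 0.6882


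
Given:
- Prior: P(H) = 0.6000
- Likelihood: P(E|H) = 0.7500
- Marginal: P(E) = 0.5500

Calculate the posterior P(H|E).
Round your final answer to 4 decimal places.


Using Bayes' theorem:

P(H|E) = P(E|H) × P(H) / P(E)
       = 0.7500 × 0.6000 / 0.5500
       = 0.45000000 / 0.5500
       = 0.8182

The evidence strengthens our belief in H.
Prior: 0.6000 → Posterior: 0.8182


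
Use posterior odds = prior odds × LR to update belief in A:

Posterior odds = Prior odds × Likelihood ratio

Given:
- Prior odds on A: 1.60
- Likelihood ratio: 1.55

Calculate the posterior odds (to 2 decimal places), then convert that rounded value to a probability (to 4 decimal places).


Step 1: Calculate posterior odds
Posterior odds = Prior odds × LR
               = 1.60 × 1.55
               = 2.48

Step 2: Convert to probability
P(A|E) = Posterior odds / (1 + Posterior odds)
       = 2.48 / (1 + 2.48)
       = 2.48 / 3.48
       = 0.7126

The evidence increased P(A) from 0.6154 to 0.7126.


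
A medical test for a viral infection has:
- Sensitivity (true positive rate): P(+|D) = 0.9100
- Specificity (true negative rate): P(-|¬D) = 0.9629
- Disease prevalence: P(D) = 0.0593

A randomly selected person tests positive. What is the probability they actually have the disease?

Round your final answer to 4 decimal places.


Let D = has disease, + = positive test

Given:
- P(D) = 0.0593 (prevalence)
- P(+|D) = 0.9100 (sensitivity)
- P(-|¬D) = 0.9629 (specificity)
- P(+|¬D) = 0.0371 (false positive rate = 1 - specificity)

Step 1: Find P(+)
P(+) = P(+|D)P(D) + P(+|¬D)P(¬D)
     = 0.9100 × 0.0593 + 0.0371 × 0.9407
     = 0.05396300 + 0.03489997
     = 0.08886297

Step 2: Apply Bayes' theorem for P(D|+)
P(D|+) = P(+|D)P(D) / P(+)
       = 0.05396300 / 0.08886297
       = 0.6073


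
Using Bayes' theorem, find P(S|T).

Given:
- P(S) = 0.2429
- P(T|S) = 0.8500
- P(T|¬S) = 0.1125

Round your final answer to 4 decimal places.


Bayes' theorem: P(S|T) = P(T|S) × P(S) / P(T)

Step 1: Calculate P(T) using law of total probability
P(T) = P(T|S)P(S) + P(T|¬S)P(¬S)
     = 0.8500 × 0.2429 + 0.1125 × 0.7571
     = 0.20646500 + 0.08517375
     = 0.29163875

Step 2: Apply Bayes' theorem
P(S|T) = P(T|S) × P(S) / P(T)
       = 0.20646500 / 0.29163875
       = 0.7079


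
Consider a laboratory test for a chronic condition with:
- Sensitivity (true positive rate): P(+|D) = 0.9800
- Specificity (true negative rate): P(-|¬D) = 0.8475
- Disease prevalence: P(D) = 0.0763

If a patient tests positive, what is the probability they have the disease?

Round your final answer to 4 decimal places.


Let D = has disease, + = positive test

Given:
- P(D) = 0.0763 (prevalence)
- P(+|D) = 0.9800 (sensitivity)
- P(-|¬D) = 0.8475 (specificity)
- P(+|¬D) = 0.1525 (false positive rate = 1 - specificity)

Step 1: Find P(+)
P(+) = P(+|D)P(D) + P(+|¬D)P(¬D)
     = 0.9800 × 0.0763 + 0.1525 × 0.9237
     = 0.07477400 + 0.14086425
     = 0.21563825

Step 2: Apply Bayes' theorem for P(D|+)
P(D|+) = P(+|D)P(D) / P(+)
       = 0.07477400 / 0.21563825
       = 0.3468


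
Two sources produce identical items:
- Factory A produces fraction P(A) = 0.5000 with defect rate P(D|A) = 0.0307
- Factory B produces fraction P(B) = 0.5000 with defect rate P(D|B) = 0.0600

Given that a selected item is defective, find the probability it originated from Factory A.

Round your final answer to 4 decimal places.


Let A = from Factory A, D = defective

Given:
- P(A) = 0.5000, P(B) = 0.5000
- P(D|A) = 0.0307, P(D|B) = 0.0600

Step 1: Find P(D)
P(D) = P(D|A)P(A) + P(D|B)P(B)
     = 0.0307 × 0.5000 + 0.0600 × 0.5000
     = 0.01535000 + 0.03000000
     = 0.04535000

Step 2: Apply Bayes' theorem
P(A|D) = P(D|A)P(A) / P(D)
       = 0.01535000 / 0.04535000
       = 0.3385


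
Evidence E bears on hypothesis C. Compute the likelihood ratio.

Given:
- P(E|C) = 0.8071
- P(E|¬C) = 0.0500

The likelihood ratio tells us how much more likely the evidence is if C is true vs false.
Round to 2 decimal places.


Likelihood Ratio (LR) = P(E|C) / P(E|¬C)

LR = 0.8071 / 0.0500
   = 16.14

The evidence is 16.14 times more likely if C is true than if C is false.
LR > 1, so observing E raises the odds in favor of C.


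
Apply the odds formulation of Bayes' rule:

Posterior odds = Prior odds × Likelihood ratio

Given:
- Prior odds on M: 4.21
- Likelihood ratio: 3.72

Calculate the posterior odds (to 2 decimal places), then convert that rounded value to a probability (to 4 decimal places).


Step 1: Calculate posterior odds
Posterior odds = Prior odds × LR
               = 4.21 × 3.72
               = 15.66

Step 2: Convert to probability
P(M|E) = Posterior odds / (1 + Posterior odds)
       = 15.66 / (1 + 15.66)
       = 15.66 / 16.66
       = 0.9400

The evidence increased P(M) from 0.8081 to 0.9400.


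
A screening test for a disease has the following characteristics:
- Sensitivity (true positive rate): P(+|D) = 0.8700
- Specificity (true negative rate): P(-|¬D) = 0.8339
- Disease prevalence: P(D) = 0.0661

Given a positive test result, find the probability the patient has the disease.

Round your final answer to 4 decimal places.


Let D = has disease, + = positive test

Given:
- P(D) = 0.0661 (prevalence)
- P(+|D) = 0.8700 (sensitivity)
- P(-|¬D) = 0.8339 (specificity)
- P(+|¬D) = 0.1661 (false positive rate = 1 - specificity)

Step 1: Find P(+)
P(+) = P(+|D)P(D) + P(+|¬D)P(¬D)
     = 0.8700 × 0.0661 + 0.1661 × 0.9339
     = 0.05750700 + 0.15512079
     = 0.21262779

Step 2: Apply Bayes' theorem for P(D|+)
P(D|+) = P(+|D)P(D) / P(+)
       = 0.05750700 / 0.21262779
       = 0.2705


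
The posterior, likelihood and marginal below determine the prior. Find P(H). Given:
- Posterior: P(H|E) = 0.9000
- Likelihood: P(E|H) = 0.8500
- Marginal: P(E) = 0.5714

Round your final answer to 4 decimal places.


From Bayes' theorem: P(H|E) = P(E|H) × P(H) / P(E)

Rearranging for P(H):
P(H) = P(H|E) × P(E) / P(E|H)
     = 0.9000 × 0.5714 / 0.8500
     = 0.51426000 / 0.8500
     = 0.6050


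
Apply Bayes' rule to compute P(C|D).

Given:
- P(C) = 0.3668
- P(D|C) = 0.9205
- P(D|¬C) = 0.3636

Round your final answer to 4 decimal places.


Bayes' theorem: P(C|D) = P(D|C) × P(C) / P(D)

Step 1: Calculate P(D) using law of total probability
P(D) = P(D|C)P(C) + P(D|¬C)P(¬C)
     = 0.9205 × 0.3668 + 0.3636 × 0.6332
     = 0.33763940 + 0.23023152
     = 0.56787092

Step 2: Apply Bayes' theorem
P(C|D) = P(D|C) × P(C) / P(D)
       = 0.33763940 / 0.56787092
       = 0.5946


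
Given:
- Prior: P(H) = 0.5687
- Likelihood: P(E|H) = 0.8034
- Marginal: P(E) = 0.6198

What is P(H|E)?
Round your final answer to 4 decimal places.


Using Bayes' theorem:

P(H|E) = P(E|H) × P(H) / P(E)
       = 0.8034 × 0.5687 / 0.6198
       = 0.45689358 / 0.6198
       = 0.7372

The evidence strengthens our belief in H.
Prior: 0.5687 → Posterior: 0.7372


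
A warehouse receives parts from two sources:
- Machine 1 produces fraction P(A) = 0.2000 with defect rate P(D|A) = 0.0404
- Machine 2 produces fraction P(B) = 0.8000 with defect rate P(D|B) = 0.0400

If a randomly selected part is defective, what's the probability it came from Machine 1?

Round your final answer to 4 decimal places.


Let A = from Machine 1, D = defective

Given:
- P(A) = 0.2000, P(B) = 0.8000
- P(D|A) = 0.0404, P(D|B) = 0.0400

Step 1: Find P(D)
P(D) = P(D|A)P(A) + P(D|B)P(B)
     = 0.0404 × 0.2000 + 0.0400 × 0.8000
     = 0.00808000 + 0.03200000
     = 0.04008000

Step 2: Apply Bayes' theorem
P(A|D) = P(D|A)P(A) / P(D)
       = 0.00808000 / 0.04008000
       = 0.2016


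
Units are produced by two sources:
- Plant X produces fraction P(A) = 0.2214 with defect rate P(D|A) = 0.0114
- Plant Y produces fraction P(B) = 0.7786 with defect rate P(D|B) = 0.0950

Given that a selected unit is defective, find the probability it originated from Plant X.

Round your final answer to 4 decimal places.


Let A = from Plant X, D = defective

Given:
- P(A) = 0.2214, P(B) = 0.7786
- P(D|A) = 0.0114, P(D|B) = 0.0950

Step 1: Find P(D)
P(D) = P(D|A)P(A) + P(D|B)P(B)
     = 0.0114 × 0.2214 + 0.0950 × 0.7786
     = 0.00252396 + 0.07396700
     = 0.07649096

Step 2: Apply Bayes' theorem
P(A|D) = P(D|A)P(A) / P(D)
       = 0.00252396 / 0.07649096
       = 0.0330


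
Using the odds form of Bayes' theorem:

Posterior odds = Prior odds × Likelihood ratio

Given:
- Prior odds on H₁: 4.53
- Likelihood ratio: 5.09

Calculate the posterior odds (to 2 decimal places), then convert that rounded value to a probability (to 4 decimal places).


Step 1: Calculate posterior odds
Posterior odds = Prior odds × LR
               = 4.53 × 5.09
               = 23.06

Step 2: Convert to probability
P(H₁|E) = Posterior odds / (1 + Posterior odds)
       = 23.06 / (1 + 23.06)
       = 23.06 / 24.06
       = 0.9584

The evidence increased P(H₁) from 0.8192 to 0.9584.


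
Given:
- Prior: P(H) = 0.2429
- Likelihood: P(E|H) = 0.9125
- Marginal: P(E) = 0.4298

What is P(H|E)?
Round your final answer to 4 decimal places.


Using Bayes' theorem:

P(H|E) = P(E|H) × P(H) / P(E)
       = 0.9125 × 0.2429 / 0.4298
       = 0.22164625 / 0.4298
       = 0.5157

The evidence strengthens our belief in H.
Prior: 0.2429 → Posterior: 0.5157


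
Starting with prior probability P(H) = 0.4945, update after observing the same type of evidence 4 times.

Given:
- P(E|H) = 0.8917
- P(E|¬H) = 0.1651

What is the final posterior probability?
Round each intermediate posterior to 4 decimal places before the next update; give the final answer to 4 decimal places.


Sequential Bayesian updating:

Initial prior: P(H) = 0.4945

Update 1:
  P(E) = 0.8917 × 0.4945 + 0.1651 × 0.5055 = 0.44094565 + 0.08345805 = 0.52440370
  P(H|E) = 0.44094565 / 0.52440370 = 0.8409

Update 2:
  P(E) = 0.8917 × 0.8409 + 0.1651 × 0.1591 = 0.74983053 + 0.02626741 = 0.77609794
  P(H|E) = 0.74983053 / 0.77609794 = 0.9662

Update 3:
  P(E) = 0.8917 × 0.9662 + 0.1651 × 0.0338 = 0.86156054 + 0.00558038 = 0.86714092
  P(H|E) = 0.86156054 / 0.86714092 = 0.9936

Update 4:
  P(E) = 0.8917 × 0.9936 + 0.1651 × 0.0064 = 0.88599312 + 0.00105664 = 0.88704976
  P(H|E) = 0.88599312 / 0.88704976 = 0.9988

Final posterior: 0.9988


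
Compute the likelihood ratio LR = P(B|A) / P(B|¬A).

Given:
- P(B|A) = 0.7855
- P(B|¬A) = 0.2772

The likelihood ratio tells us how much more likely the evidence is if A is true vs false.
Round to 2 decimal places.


Likelihood Ratio (LR) = P(B|A) / P(B|¬A)

LR = 0.7855 / 0.2772
   = 2.83

The evidence is 2.83 times more likely if A is true than if A is false.
Because LR exceeds 1, B is evidence for A.


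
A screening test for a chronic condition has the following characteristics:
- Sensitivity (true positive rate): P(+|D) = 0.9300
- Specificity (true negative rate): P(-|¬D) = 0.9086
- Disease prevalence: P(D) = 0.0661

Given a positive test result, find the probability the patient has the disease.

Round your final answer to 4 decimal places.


Let D = has disease, + = positive test

Given:
- P(D) = 0.0661 (prevalence)
- P(+|D) = 0.9300 (sensitivity)
- P(-|¬D) = 0.9086 (specificity)
- P(+|¬D) = 0.0914 (false positive rate = 1 - specificity)

Step 1: Find P(+)
P(+) = P(+|D)P(D) + P(+|¬D)P(¬D)
     = 0.9300 × 0.0661 + 0.0914 × 0.9339
     = 0.06147300 + 0.08535846
     = 0.14683146

Step 2: Apply Bayes' theorem for P(D|+)
P(D|+) = P(+|D)P(D) / P(+)
       = 0.06147300 / 0.14683146
       = 0.4187


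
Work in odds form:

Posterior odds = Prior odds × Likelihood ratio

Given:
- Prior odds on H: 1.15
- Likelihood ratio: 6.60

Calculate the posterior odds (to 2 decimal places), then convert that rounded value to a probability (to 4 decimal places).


Step 1: Calculate posterior odds
Posterior odds = Prior odds × LR
               = 1.15 × 6.60
               = 7.59

Step 2: Convert to probability
P(H|E) = Posterior odds / (1 + Posterior odds)
       = 7.59 / (1 + 7.59)
       = 7.59 / 8.59
       = 0.8836

The evidence increased P(H) from 0.5349 to 0.8836.


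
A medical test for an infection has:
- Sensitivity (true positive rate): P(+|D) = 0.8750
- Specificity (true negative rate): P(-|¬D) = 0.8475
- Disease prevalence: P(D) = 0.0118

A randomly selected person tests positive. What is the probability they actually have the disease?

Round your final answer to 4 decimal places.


Let D = has disease, + = positive test

Given:
- P(D) = 0.0118 (prevalence)
- P(+|D) = 0.8750 (sensitivity)
- P(-|¬D) = 0.8475 (specificity)
- P(+|¬D) = 0.1525 (false positive rate = 1 - specificity)

Step 1: Find P(+)
P(+) = P(+|D)P(D) + P(+|¬D)P(¬D)
     = 0.8750 × 0.0118 + 0.1525 × 0.9882
     = 0.01032500 + 0.15070050
     = 0.16102550

Step 2: Apply Bayes' theorem for P(D|+)
P(D|+) = P(+|D)P(D) / P(+)
       = 0.01032500 / 0.16102550
       = 0.0641


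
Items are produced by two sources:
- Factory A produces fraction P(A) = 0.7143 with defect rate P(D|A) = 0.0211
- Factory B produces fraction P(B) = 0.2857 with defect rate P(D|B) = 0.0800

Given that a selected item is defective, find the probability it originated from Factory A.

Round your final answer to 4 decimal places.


Let A = from Factory A, D = defective

Given:
- P(A) = 0.7143, P(B) = 0.2857
- P(D|A) = 0.0211, P(D|B) = 0.0800

Step 1: Find P(D)
P(D) = P(D|A)P(A) + P(D|B)P(B)
     = 0.0211 × 0.7143 + 0.0800 × 0.2857
     = 0.01507173 + 0.02285600
     = 0.03792773

Step 2: Apply Bayes' theorem
P(A|D) = P(D|A)P(A) / P(D)
       = 0.01507173 / 0.03792773
       = 0.3974


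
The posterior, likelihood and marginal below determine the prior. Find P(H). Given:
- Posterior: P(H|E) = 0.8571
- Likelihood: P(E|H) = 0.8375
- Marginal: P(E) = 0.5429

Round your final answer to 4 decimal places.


From Bayes' theorem: P(H|E) = P(E|H) × P(H) / P(E)

Rearranging for P(H):
P(H) = P(H|E) × P(E) / P(E|H)
     = 0.8571 × 0.5429 / 0.8375
     = 0.46531959 / 0.8375
     = 0.5556


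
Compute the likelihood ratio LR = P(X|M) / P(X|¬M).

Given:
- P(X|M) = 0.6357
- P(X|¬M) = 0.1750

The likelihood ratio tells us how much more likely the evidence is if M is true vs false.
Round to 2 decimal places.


Likelihood Ratio (LR) = P(X|M) / P(X|¬M)

LR = 0.6357 / 0.1750
   = 3.63

The evidence is 3.63 times more likely if M is true than if M is false.
Because LR exceeds 1, X is evidence for M.


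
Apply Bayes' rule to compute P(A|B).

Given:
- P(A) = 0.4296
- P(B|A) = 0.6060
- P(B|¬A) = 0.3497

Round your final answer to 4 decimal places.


Bayes' theorem: P(A|B) = P(B|A) × P(A) / P(B)

Step 1: Calculate P(B) using law of total probability
P(B) = P(B|A)P(A) + P(B|¬A)P(¬A)
     = 0.6060 × 0.4296 + 0.3497 × 0.5704
     = 0.26033760 + 0.19946888
     = 0.45980648

Step 2: Apply Bayes' theorem
P(A|B) = P(B|A) × P(A) / P(B)
       = 0.26033760 / 0.45980648
       = 0.5662


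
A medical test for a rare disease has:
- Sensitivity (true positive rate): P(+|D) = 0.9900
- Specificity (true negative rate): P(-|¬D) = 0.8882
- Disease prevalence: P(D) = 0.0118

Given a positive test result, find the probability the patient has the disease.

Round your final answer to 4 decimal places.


Let D = has disease, + = positive test

Given:
- P(D) = 0.0118 (prevalence)
- P(+|D) = 0.9900 (sensitivity)
- P(-|¬D) = 0.8882 (specificity)
- P(+|¬D) = 0.1118 (false positive rate = 1 - specificity)

Step 1: Find P(+)
P(+) = P(+|D)P(D) + P(+|¬D)P(¬D)
     = 0.9900 × 0.0118 + 0.1118 × 0.9882
     = 0.01168200 + 0.11048076
     = 0.12216276

Step 2: Apply Bayes' theorem for P(D|+)
P(D|+) = P(+|D)P(D) / P(+)
       = 0.01168200 / 0.12216276
       = 0.0956


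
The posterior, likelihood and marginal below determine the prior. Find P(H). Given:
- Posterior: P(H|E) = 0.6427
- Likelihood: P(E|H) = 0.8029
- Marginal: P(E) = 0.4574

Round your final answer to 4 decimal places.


From Bayes' theorem: P(H|E) = P(E|H) × P(H) / P(E)

Rearranging for P(H):
P(H) = P(H|E) × P(E) / P(E|H)
     = 0.6427 × 0.4574 / 0.8029
     = 0.29397098 / 0.8029
     = 0.3661


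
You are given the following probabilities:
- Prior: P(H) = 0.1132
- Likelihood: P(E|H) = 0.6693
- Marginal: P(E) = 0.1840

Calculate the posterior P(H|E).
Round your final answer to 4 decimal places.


Using Bayes' theorem:

P(H|E) = P(E|H) × P(H) / P(E)
       = 0.6693 × 0.1132 / 0.1840
       = 0.07576476 / 0.1840
       = 0.4118

The evidence strengthens our belief in H.
Prior: 0.1132 → Posterior: 0.4118


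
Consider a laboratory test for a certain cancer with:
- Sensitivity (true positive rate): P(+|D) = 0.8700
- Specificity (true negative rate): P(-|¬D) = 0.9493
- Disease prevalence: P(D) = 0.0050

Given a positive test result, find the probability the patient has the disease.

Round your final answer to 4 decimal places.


Let D = has disease, + = positive test

Given:
- P(D) = 0.0050 (prevalence)
- P(+|D) = 0.8700 (sensitivity)
- P(-|¬D) = 0.9493 (specificity)
- P(+|¬D) = 0.0507 (false positive rate = 1 - specificity)

Step 1: Find P(+)
P(+) = P(+|D)P(D) + P(+|¬D)P(¬D)
     = 0.8700 × 0.0050 + 0.0507 × 0.9950
     = 0.00435000 + 0.05044650
     = 0.05479650

Step 2: Apply Bayes' theorem for P(D|+)
P(D|+) = P(+|D)P(D) / P(+)
       = 0.00435000 / 0.05479650
       = 0.0794


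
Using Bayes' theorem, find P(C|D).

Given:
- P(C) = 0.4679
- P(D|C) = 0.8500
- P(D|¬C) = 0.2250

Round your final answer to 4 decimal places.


Bayes' theorem: P(C|D) = P(D|C) × P(C) / P(D)

Step 1: Calculate P(D) using law of total probability
P(D) = P(D|C)P(C) + P(D|¬C)P(¬C)
     = 0.8500 × 0.4679 + 0.2250 × 0.5321
     = 0.39771500 + 0.11972250
     = 0.51743750

Step 2: Apply Bayes' theorem
P(C|D) = P(D|C) × P(C) / P(D)
       = 0.39771500 / 0.51743750
       = 0.7686


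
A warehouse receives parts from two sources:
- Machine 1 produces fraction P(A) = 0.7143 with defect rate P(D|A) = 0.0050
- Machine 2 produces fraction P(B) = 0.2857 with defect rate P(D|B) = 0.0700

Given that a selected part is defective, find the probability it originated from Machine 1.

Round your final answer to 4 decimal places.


Let A = from Machine 1, D = defective

Given:
- P(A) = 0.7143, P(B) = 0.2857
- P(D|A) = 0.0050, P(D|B) = 0.0700

Step 1: Find P(D)
P(D) = P(D|A)P(A) + P(D|B)P(B)
     = 0.0050 × 0.7143 + 0.0700 × 0.2857
     = 0.00357150 + 0.01999900
     = 0.02357050

Step 2: Apply Bayes' theorem
P(A|D) = P(D|A)P(A) / P(D)
       = 0.00357150 / 0.02357050
       = 0.1515


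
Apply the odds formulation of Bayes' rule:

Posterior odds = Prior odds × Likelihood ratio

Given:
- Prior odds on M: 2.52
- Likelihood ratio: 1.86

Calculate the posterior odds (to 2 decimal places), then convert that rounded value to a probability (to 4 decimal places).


Step 1: Calculate posterior odds
Posterior odds = Prior odds × LR
               = 2.52 × 1.86
               = 4.69

Step 2: Convert to probability
P(M|E) = Posterior odds / (1 + Posterior odds)
       = 4.69 / (1 + 4.69)
       = 4.69 / 5.69
       = 0.8243

The evidence increased P(M) from 0.7159 to 0.8243.


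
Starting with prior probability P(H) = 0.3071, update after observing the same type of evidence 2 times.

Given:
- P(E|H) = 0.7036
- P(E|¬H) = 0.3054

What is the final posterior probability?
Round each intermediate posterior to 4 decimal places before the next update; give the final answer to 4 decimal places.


Sequential Bayesian updating:

Initial prior: P(H) = 0.3071

Update 1:
  P(E) = 0.7036 × 0.3071 + 0.3054 × 0.6929 = 0.21607556 + 0.21161166 = 0.42768722
  P(H|E) = 0.21607556 / 0.42768722 = 0.5052

Update 2:
  P(E) = 0.7036 × 0.5052 + 0.3054 × 0.4948 = 0.35545872 + 0.15111192 = 0.50657064
  P(H|E) = 0.35545872 / 0.50657064 = 0.7017

Final posterior: 0.7017


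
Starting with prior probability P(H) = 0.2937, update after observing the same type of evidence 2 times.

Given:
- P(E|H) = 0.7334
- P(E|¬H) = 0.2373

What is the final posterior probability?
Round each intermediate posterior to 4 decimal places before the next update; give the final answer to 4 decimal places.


Sequential Bayesian updating:

Initial prior: P(H) = 0.2937

Update 1:
  P(E) = 0.7334 × 0.2937 + 0.2373 × 0.7063 = 0.21539958 + 0.16760499 = 0.38300457
  P(H|E) = 0.21539958 / 0.38300457 = 0.5624

Update 2:
  P(E) = 0.7334 × 0.5624 + 0.2373 × 0.4376 = 0.41246416 + 0.10384248 = 0.51630664
  P(H|E) = 0.41246416 / 0.51630664 = 0.7989

Final posterior: 0.7989


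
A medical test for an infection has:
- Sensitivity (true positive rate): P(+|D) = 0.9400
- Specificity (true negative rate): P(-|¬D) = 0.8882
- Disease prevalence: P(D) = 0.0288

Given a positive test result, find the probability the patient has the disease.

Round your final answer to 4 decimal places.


Let D = has disease, + = positive test

Given:
- P(D) = 0.0288 (prevalence)
- P(+|D) = 0.9400 (sensitivity)
- P(-|¬D) = 0.8882 (specificity)
- P(+|¬D) = 0.1118 (false positive rate = 1 - specificity)

Step 1: Find P(+)
P(+) = P(+|D)P(D) + P(+|¬D)P(¬D)
     = 0.9400 × 0.0288 + 0.1118 × 0.9712
     = 0.02707200 + 0.10858016
     = 0.13565216

Step 2: Apply Bayes' theorem for P(D|+)
P(D|+) = P(+|D)P(D) / P(+)
       = 0.02707200 / 0.13565216
       = 0.1996


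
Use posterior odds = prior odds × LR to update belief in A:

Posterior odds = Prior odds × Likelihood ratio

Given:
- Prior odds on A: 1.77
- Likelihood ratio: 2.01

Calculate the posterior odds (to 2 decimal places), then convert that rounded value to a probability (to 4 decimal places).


Step 1: Calculate posterior odds
Posterior odds = Prior odds × LR
               = 1.77 × 2.01
               = 3.56

Step 2: Convert to probability
P(A|E) = Posterior odds / (1 + Posterior odds)
       = 3.56 / (1 + 3.56)
       = 3.56 / 4.56
       = 0.7807

The evidence increased P(A) from 0.6390 to 0.7807.


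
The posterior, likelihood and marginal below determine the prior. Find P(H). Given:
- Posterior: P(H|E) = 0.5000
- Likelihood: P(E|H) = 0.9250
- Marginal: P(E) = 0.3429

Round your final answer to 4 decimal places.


From Bayes' theorem: P(H|E) = P(E|H) × P(H) / P(E)

Rearranging for P(H):
P(H) = P(H|E) × P(E) / P(E|H)
     = 0.5000 × 0.3429 / 0.9250
     = 0.17145000 / 0.9250
     = 0.1854


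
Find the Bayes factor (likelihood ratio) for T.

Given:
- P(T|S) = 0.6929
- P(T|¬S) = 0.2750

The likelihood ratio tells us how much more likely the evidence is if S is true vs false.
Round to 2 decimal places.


Likelihood Ratio (LR) = P(T|S) / P(T|¬S)

LR = 0.6929 / 0.2750
   = 2.52

The evidence is 2.52 times more likely if S is true than if S is false.
Since LR > 1, the evidence supports S over ¬S.


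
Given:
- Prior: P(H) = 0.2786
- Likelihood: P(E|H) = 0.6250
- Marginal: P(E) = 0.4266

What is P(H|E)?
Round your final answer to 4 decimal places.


Using Bayes' theorem:

P(H|E) = P(E|H) × P(H) / P(E)
       = 0.6250 × 0.2786 / 0.4266
       = 0.17412500 / 0.4266
       = 0.4082

The evidence strengthens our belief in H.
Prior: 0.2786 → Posterior: 0.4082


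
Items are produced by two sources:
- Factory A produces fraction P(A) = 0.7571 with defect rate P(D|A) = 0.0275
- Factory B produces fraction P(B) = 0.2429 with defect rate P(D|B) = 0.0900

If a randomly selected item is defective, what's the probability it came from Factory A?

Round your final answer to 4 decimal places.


Let A = from Factory A, D = defective

Given:
- P(A) = 0.7571, P(B) = 0.2429
- P(D|A) = 0.0275, P(D|B) = 0.0900

Step 1: Find P(D)
P(D) = P(D|A)P(A) + P(D|B)P(B)
     = 0.0275 × 0.7571 + 0.0900 × 0.2429
     = 0.02082025 + 0.02186100
     = 0.04268125

Step 2: Apply Bayes' theorem
P(A|D) = P(D|A)P(A) / P(D)
       = 0.02082025 / 0.04268125
       = 0.4878


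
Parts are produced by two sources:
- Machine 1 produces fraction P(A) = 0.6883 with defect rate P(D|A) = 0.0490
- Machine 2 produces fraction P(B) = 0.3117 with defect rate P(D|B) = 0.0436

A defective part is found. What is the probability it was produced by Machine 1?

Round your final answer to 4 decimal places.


Let A = from Machine 1, D = defective

Given:
- P(A) = 0.6883, P(B) = 0.3117
- P(D|A) = 0.0490, P(D|B) = 0.0436

Step 1: Find P(D)
P(D) = P(D|A)P(A) + P(D|B)P(B)
     = 0.0490 × 0.6883 + 0.0436 × 0.3117
     = 0.03372670 + 0.01359012
     = 0.04731682

Step 2: Apply Bayes' theorem
P(A|D) = P(D|A)P(A) / P(D)
       = 0.03372670 / 0.04731682
       = 0.7128


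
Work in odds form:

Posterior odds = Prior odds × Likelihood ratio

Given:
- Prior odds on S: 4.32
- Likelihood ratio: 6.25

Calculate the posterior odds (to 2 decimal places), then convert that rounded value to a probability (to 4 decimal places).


Step 1: Calculate posterior odds
Posterior odds = Prior odds × LR
               = 4.32 × 6.25
               = 27.00

Step 2: Convert to probability
P(S|E) = Posterior odds / (1 + Posterior odds)
       = 27.00 / (1 + 27.00)
       = 27.00 / 28.00
       = 0.9643

The evidence increased P(S) from 0.8120 to 0.9643.


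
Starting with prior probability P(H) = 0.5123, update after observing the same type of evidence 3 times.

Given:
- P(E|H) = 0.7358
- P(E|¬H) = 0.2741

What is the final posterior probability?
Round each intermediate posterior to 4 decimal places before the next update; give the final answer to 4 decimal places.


Sequential Bayesian updating:

Initial prior: P(H) = 0.5123

Update 1:
  P(E) = 0.7358 × 0.5123 + 0.2741 × 0.4877 = 0.37695034 + 0.13367857 = 0.51062891
  P(H|E) = 0.37695034 / 0.51062891 = 0.7382

Update 2:
  P(E) = 0.7358 × 0.7382 + 0.2741 × 0.2618 = 0.54316756 + 0.07175938 = 0.61492694
  P(H|E) = 0.54316756 / 0.61492694 = 0.8833

Update 3:
  P(E) = 0.7358 × 0.8833 + 0.2741 × 0.1167 = 0.64993214 + 0.03198747 = 0.68191961
  P(H|E) = 0.64993214 / 0.68191961 = 0.9531

Final posterior: 0.9531


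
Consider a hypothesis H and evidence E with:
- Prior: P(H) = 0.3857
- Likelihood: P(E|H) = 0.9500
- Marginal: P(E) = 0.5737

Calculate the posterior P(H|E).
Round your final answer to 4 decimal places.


Using Bayes' theorem:

P(H|E) = P(E|H) × P(H) / P(E)
       = 0.9500 × 0.3857 / 0.5737
       = 0.36641500 / 0.5737
       = 0.6387

The evidence strengthens our belief in H.
Prior: 0.3857 → Posterior: 0.6387


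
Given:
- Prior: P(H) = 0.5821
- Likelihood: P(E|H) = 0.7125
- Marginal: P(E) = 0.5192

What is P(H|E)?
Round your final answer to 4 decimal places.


Using Bayes' theorem:

P(H|E) = P(E|H) × P(H) / P(E)
       = 0.7125 × 0.5821 / 0.5192
       = 0.41474625 / 0.5192
       = 0.7988

The evidence strengthens our belief in H.
Prior: 0.5821 → Posterior: 0.7988


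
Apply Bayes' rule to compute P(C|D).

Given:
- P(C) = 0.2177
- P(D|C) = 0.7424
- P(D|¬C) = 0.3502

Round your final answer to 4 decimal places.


Bayes' theorem: P(C|D) = P(D|C) × P(C) / P(D)

Step 1: Calculate P(D) using law of total probability
P(D) = P(D|C)P(C) + P(D|¬C)P(¬C)
     = 0.7424 × 0.2177 + 0.3502 × 0.7823
     = 0.16162048 + 0.27396146
     = 0.43558194

Step 2: Apply Bayes' theorem
P(C|D) = P(D|C) × P(C) / P(D)
       = 0.16162048 / 0.43558194
       = 0.3710


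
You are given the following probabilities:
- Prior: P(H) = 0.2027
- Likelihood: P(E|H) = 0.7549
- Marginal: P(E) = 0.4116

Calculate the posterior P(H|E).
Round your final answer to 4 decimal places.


Using Bayes' theorem:

P(H|E) = P(E|H) × P(H) / P(E)
       = 0.7549 × 0.2027 / 0.4116
       = 0.15301823 / 0.4116
       = 0.3718

The evidence strengthens our belief in H.
Prior: 0.2027 → Posterior: 0.3718
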